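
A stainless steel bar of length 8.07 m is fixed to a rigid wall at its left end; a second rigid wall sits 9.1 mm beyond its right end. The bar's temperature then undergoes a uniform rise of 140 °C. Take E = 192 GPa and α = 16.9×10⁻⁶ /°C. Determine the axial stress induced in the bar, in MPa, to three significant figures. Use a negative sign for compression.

Free thermal expansion αLΔT = 16.9e-6 · 8070 · 140 = 19.09 mm.
The walls engage after the gap closes; constrained expansion = 19.09 − 9.1 = 9.994 mm.
The walls impose strain ε = −(9.994)/8070 = -1.2384e-03; σ = Eε = 192000 · -1.2384e-03 = -237.8 MPa.

-238 MPa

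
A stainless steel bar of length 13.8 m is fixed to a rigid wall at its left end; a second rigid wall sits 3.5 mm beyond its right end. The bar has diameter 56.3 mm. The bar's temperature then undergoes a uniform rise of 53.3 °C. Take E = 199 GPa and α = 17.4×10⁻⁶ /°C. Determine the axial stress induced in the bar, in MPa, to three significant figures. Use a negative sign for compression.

Free thermal expansion αLΔT = 17.4e-6 · 13800 · 53.3 = 12.8 mm.
The walls engage after the gap closes; constrained expansion = 12.8 − 3.5 = 9.298 mm.
The walls impose strain ε = −(9.298)/13800 = -6.7380e-04; σ = Eε = 199000 · -6.7380e-04 = -134.1 MPa.

-134 MPa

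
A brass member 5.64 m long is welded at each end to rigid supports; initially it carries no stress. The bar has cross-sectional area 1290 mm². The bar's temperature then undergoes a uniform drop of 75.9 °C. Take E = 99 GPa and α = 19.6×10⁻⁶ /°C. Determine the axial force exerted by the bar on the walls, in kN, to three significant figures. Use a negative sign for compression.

190 kN

Free thermal expansion αLΔT = 19.6e-6 · 5640 · -75.9 = -8.39 mm.
The walls impose strain ε = −(-8.39)/5640 = 1.4876e-03; σ = Eε = 99000 · 1.4876e-03 = 147.3 MPa.
Wall reaction R = σ·A = 147.3·1290 = 190000 N = 190 kN.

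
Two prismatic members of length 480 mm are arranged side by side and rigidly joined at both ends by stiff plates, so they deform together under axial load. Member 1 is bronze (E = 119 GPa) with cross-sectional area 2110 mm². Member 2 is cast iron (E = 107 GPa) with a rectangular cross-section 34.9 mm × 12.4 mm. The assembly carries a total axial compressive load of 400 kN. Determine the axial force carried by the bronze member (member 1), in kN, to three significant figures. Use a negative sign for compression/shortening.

-338 kN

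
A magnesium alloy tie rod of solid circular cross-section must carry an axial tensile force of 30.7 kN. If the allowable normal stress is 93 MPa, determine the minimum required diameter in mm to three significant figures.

20.5 mm

Required area A ≥ P/σ_allow = 30700/93 = 330.1 mm².
For a solid circular section, d ≥ √(4A/π) = 20.5 mm.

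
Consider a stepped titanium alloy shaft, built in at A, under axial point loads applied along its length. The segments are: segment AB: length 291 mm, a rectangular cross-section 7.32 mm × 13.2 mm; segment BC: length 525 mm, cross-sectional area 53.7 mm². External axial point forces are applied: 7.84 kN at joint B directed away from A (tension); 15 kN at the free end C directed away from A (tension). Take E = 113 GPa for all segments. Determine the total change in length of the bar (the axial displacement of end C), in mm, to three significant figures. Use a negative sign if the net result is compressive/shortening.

1.91 mm

Internal axial forces (sectioning from the free end, tension +): N_BC = 15 kN, N_AB = 22.84 kN.
A_AB = 96.62 mm².
δ_AB = 22840·291/(96.62·113000) = 0.6087 mm
δ_BC = 15000·525/(53.7·113000) = 1.298 mm
δ = Σδ_i = 1.907 mm.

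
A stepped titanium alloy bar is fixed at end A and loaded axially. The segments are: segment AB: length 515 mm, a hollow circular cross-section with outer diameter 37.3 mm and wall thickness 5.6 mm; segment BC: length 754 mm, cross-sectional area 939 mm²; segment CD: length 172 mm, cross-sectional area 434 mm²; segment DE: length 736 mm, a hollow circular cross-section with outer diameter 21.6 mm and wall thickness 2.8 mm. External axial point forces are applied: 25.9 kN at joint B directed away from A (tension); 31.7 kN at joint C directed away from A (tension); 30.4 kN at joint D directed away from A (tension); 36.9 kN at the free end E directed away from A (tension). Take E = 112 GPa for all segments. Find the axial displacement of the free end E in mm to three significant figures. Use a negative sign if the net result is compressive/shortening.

Internal axial forces (sectioning from the free end, tension +): N_DE = 36.9 kN, N_CD = 67.3 kN, N_BC = 99 kN, N_AB = 124.9 kN.
A_AB = 557.7 mm².
A_DE = 165.4 mm².
δ_AB = 124900·515/(557.7·112000) = 1.03 mm
δ_BC = 99000·754/(939·112000) = 0.7098 mm
δ_CD = 67300·172/(434·112000) = 0.2381 mm
δ_DE = 36900·736/(165.4·112000) = 1.466 mm
δ = Σδ_i = 3.444 mm.

3.44 mm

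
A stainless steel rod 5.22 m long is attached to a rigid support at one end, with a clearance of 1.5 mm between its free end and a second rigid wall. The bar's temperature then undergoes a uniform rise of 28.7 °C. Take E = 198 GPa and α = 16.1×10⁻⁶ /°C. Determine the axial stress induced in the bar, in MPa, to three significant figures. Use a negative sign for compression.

-34.6 MPa

Free thermal expansion αLΔT = 16.1e-6 · 5220 · 28.7 = 2.412 mm.
The walls engage after the gap closes; constrained expansion = 2.412 − 1.5 = 0.912 mm.
The walls impose strain ε = −(0.912)/5220 = -1.7471e-04; σ = Eε = 198000 · -1.7471e-04 = -34.59 MPa.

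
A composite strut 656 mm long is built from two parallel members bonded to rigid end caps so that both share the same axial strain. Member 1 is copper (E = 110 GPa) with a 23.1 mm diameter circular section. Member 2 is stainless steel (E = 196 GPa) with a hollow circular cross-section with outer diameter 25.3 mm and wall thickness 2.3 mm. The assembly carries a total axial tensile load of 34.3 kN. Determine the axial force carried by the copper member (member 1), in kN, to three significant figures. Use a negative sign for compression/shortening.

20.1 kN

A_1 = 419.1 mm².
A_2 = 166.2 mm².
Equal strain + equilibrium ⇒ each member carries load in proportion to AE: A₁E₁ = 46100000 N, A₂E₂ = 32570000 N, ΣAE = 78670000 N.
F₁ = P·A₁E₁/ΣAE = 34300·46100000/78670000 = 20100 N.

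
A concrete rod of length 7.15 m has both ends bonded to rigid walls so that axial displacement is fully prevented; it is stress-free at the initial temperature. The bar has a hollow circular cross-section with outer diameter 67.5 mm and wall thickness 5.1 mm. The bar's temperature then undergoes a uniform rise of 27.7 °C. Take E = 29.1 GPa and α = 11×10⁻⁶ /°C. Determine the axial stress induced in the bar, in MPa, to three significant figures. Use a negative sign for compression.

Free thermal expansion αLΔT = 11e-6 · 7150 · 27.7 = 2.179 mm.
The walls impose strain ε = −(2.179)/7150 = -3.0470e-04; σ = Eε = 29100 · -3.0470e-04 = -8.867 MPa.

-8.87 MPa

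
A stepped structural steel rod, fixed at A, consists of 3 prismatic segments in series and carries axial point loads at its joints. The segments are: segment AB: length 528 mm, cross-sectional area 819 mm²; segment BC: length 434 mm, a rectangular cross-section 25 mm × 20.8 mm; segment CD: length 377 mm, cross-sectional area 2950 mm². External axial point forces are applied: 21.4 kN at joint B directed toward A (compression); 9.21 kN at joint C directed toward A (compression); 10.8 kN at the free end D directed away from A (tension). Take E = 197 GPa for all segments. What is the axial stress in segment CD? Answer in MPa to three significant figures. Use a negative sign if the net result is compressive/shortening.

Internal axial forces (sectioning from the free end, tension +): N_CD = 10.8 kN, N_BC = 1.59 kN, N_AB = -19.81 kN.
σ_CD = N_CD/A_CD = 10800/2950 = 3.661 MPa.

3.66 MPa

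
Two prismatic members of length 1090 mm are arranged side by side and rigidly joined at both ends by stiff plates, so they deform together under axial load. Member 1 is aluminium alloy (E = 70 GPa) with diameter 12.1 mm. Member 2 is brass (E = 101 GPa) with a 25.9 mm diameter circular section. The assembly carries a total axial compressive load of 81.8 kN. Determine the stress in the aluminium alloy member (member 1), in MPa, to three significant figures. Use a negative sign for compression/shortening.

A_1 = 115 mm².
A_2 = 526.9 mm².
Equal strain + equilibrium ⇒ each member carries load in proportion to AE: A₁E₁ = 8049000 N, A₂E₂ = 53210000 N, ΣAE = 61260000 N.
σ₁ = P·E₁/ΣAE = -81800·70000/61260000 = -93.47 MPa.

-93.5 MPa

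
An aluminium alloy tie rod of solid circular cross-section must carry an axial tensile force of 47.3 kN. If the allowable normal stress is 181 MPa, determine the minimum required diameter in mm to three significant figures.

Required area A ≥ P/σ_allow = 47300/181 = 261.3 mm².
For a solid circular section, d ≥ √(4A/π) = 18.24 mm.

18.2 mm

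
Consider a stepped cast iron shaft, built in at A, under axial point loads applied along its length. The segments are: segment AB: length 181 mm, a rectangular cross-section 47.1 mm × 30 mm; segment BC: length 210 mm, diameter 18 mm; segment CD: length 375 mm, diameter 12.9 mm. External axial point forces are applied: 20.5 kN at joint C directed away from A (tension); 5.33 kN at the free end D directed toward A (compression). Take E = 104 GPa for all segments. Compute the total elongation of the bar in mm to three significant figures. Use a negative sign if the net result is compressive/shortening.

Internal axial forces (sectioning from the free end, tension +): N_CD = -5.33 kN, N_BC = 15.17 kN, N_AB = 15.17 kN.
A_AB = 1413 mm².
A_BC = 254.5 mm².
A_CD = 130.7 mm².
δ_AB = 15170·181/(1413·104000) = 0.01868 mm
δ_BC = 15170·210/(254.5·104000) = 0.1204 mm
δ_CD = -5330·375/(130.7·104000) = -0.147 mm
δ = Σδ_i = -0.007987 mm.

-0.00799 mm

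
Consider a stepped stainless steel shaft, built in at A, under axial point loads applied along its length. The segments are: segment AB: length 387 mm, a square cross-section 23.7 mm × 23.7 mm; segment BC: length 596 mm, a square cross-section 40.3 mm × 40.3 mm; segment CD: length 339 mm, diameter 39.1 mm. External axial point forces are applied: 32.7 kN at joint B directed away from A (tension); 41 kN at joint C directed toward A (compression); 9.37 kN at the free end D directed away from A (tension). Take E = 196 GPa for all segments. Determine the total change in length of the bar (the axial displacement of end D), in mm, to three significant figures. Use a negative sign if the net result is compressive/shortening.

Internal axial forces (sectioning from the free end, tension +): N_CD = 9.37 kN, N_BC = -31.63 kN, N_AB = 1.07 kN.
A_AB = 561.7 mm².
A_BC = 1624 mm².
A_CD = 1201 mm².
δ_AB = 1070·387/(561.7·196000) = 0.003761 mm
δ_BC = -31630·596/(1624·196000) = -0.05922 mm
δ_CD = 9370·339/(1201·196000) = 0.0135 mm
δ = Σδ_i = -0.04196 mm.

-0.0420 mm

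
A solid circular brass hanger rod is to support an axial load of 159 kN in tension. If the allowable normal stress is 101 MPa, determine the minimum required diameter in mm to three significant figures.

44.8 mm

Required area A ≥ P/σ_allow = 159000/101 = 1574 mm².
For a solid circular section, d ≥ √(4A/π) = 44.77 mm.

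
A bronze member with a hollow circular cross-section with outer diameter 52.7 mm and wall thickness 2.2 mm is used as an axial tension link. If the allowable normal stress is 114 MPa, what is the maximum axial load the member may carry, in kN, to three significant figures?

A = 349 mm².
P_max = σ_allow · A = 114 · 349 = 39790 N = 39.79 kN.

39.8 kN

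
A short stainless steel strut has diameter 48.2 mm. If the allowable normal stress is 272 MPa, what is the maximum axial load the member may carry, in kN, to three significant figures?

A = 1825 mm².
P_max = σ_allow · A = 272 · 1825 = 496300 N = 496.3 kN.

496 kN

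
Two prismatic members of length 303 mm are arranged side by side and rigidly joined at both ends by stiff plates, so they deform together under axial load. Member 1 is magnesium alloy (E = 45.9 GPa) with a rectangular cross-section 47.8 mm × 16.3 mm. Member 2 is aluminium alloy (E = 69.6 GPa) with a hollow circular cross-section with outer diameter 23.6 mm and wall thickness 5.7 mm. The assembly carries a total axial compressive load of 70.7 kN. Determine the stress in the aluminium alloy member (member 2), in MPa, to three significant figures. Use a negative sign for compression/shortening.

A_1 = 779.1 mm².
A_2 = 320.5 mm².
Equal strain + equilibrium ⇒ each member carries load in proportion to AE: A₁E₁ = 35760000 N, A₂E₂ = 22310000 N, ΣAE = 58070000 N.
σ₂ = P·E₂/ΣAE = -70700·69600/58070000 = -84.73 MPa.

-84.7 MPa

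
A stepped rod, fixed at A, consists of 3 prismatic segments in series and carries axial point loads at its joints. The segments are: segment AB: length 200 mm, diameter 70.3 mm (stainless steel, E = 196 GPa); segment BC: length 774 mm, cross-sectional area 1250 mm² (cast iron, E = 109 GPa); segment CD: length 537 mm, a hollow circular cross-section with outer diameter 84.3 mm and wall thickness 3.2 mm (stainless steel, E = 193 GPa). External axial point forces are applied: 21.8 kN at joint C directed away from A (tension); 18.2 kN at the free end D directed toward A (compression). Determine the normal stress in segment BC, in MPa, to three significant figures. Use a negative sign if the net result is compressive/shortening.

2.88 MPa

Internal axial forces (sectioning from the free end, tension +): N_CD = -18.2 kN, N_BC = 3.6 kN, N_AB = 3.6 kN.
σ_BC = N_BC/A_BC = 3600/1250 = 2.88 MPa.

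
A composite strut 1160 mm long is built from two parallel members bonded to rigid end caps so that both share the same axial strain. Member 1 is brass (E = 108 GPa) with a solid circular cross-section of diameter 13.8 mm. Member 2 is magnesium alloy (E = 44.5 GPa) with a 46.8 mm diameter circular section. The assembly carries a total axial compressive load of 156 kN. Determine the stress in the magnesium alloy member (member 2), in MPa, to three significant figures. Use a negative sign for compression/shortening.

A_1 = 149.6 mm².
A_2 = 1720 mm².
Equal strain + equilibrium ⇒ each member carries load in proportion to AE: A₁E₁ = 16150000 N, A₂E₂ = 76550000 N, ΣAE = 92700000 N.
σ₂ = P·E₂/ΣAE = -156000·44500/92700000 = -74.88 MPa.

-74.9 MPa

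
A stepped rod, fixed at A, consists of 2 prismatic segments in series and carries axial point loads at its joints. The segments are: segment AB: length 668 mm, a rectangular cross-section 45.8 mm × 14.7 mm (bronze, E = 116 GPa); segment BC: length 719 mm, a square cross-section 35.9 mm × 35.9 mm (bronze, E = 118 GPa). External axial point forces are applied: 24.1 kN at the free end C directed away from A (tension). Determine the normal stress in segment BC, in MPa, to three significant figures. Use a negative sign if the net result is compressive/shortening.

18.7 MPa

Internal axial forces (sectioning from the free end, tension +): N_BC = 24.1 kN, N_AB = 24.1 kN.
A_BC = 1289 mm².
σ_BC = N_BC/A_BC = 24100/1289 = 18.7 MPa.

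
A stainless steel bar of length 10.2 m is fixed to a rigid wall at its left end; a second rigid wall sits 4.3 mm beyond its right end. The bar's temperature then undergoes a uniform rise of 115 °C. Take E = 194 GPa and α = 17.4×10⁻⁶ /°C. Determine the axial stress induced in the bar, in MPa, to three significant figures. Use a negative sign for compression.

Free thermal expansion αLΔT = 17.4e-6 · 10200 · 115 = 20.41 mm.
The walls engage after the gap closes; constrained expansion = 20.41 − 4.3 = 16.11 mm.
The walls impose strain ε = −(16.11)/10200 = -1.5794e-03; σ = Eε = 194000 · -1.5794e-03 = -306.4 MPa.

-306 MPa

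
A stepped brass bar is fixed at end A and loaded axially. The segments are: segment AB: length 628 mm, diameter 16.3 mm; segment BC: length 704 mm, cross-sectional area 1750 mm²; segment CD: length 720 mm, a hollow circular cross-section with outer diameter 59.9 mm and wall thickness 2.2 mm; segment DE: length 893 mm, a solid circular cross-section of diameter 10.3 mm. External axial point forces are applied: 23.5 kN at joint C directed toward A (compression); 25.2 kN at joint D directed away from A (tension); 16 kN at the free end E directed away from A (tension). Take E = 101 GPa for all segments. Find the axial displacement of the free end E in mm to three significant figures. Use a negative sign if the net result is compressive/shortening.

3.03 mm

Internal axial forces (sectioning from the free end, tension +): N_DE = 16 kN, N_CD = 41.2 kN, N_BC = 17.7 kN, N_AB = 17.7 kN.
A_AB = 208.7 mm².
A_CD = 398.8 mm².
A_DE = 83.32 mm².
δ_AB = 17700·628/(208.7·101000) = 0.5274 mm
δ_BC = 17700·704/(1750·101000) = 0.0705 mm
δ_CD = 41200·720/(398.8·101000) = 0.7365 mm
δ_DE = 16000·893/(83.32·101000) = 1.698 mm
δ = Σδ_i = 3.032 mm.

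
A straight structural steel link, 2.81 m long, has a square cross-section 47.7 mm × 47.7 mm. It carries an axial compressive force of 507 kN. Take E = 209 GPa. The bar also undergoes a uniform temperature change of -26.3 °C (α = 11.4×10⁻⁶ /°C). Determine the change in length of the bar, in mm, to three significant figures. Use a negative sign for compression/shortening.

A = 2275 mm².
δ_mech = NL/(AE) = -507000·2810/(2275·209000) = -2.996 mm.
δ_thermal = αLΔT = 11.4e-6·2810·-26.3 = -0.8425 mm.
δ = δ_mech + δ_thermal = -3.838 mm.

-3.84 mm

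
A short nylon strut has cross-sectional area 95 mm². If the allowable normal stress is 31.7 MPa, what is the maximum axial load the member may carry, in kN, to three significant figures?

3.01 kN

P_max = σ_allow · A = 31.7 · 95 = 3012 N = 3.011 kN.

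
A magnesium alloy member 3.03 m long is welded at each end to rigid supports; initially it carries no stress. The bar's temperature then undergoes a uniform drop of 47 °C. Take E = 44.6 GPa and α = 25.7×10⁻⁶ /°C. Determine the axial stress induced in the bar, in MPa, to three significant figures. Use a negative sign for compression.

Free thermal expansion αLΔT = 25.7e-6 · 3030 · -47 = -3.66 mm.
The walls impose strain ε = −(-3.66)/3030 = 1.2079e-03; σ = Eε = 44600 · 1.2079e-03 = 53.87 MPa.

53.9 MPa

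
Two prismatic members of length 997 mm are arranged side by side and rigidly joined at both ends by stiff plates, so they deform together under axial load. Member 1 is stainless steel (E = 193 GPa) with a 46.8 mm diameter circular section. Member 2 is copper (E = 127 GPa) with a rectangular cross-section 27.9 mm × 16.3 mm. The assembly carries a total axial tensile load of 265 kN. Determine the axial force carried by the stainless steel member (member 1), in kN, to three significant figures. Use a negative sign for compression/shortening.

A_1 = 1720 mm².
A_2 = 454.8 mm².
Equal strain + equilibrium ⇒ each member carries load in proportion to AE: A₁E₁ = 332000000 N, A₂E₂ = 57760000 N, ΣAE = 389800000 N.
F₁ = P·A₁E₁/ΣAE = 265000·332000000/389800000 = 225700 N.

226 kN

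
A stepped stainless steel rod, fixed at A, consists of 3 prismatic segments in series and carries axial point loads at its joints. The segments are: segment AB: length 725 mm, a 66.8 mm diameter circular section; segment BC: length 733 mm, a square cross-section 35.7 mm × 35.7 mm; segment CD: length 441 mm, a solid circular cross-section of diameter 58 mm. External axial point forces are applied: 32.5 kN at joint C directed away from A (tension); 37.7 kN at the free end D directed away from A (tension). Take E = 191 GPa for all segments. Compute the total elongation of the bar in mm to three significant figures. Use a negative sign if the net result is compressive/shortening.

Internal axial forces (sectioning from the free end, tension +): N_CD = 37.7 kN, N_BC = 70.2 kN, N_AB = 70.2 kN.
A_AB = 3505 mm².
A_BC = 1274 mm².
A_CD = 2642 mm².
δ_AB = 70200·725/(3505·191000) = 0.07603 mm
δ_BC = 70200·733/(1274·191000) = 0.2114 mm
δ_CD = 37700·441/(2642·191000) = 0.03295 mm
δ = Σδ_i = 0.3204 mm.

0.320 mm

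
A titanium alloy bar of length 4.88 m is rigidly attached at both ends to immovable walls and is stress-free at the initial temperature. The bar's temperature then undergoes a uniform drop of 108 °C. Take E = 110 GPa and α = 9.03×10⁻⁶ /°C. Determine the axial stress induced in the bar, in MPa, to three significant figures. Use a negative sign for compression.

107 MPa

Free thermal expansion αLΔT = 9.03e-6 · 4880 · -108 = -4.759 mm.
The walls impose strain ε = −(-4.759)/4880 = 9.7524e-04; σ = Eε = 110000 · 9.7524e-04 = 107.3 MPa.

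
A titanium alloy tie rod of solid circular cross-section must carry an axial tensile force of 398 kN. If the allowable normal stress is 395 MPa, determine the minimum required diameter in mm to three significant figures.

35.8 mm

Required area A ≥ P/σ_allow = 398000/395 = 1008 mm².
For a solid circular section, d ≥ √(4A/π) = 35.82 mm.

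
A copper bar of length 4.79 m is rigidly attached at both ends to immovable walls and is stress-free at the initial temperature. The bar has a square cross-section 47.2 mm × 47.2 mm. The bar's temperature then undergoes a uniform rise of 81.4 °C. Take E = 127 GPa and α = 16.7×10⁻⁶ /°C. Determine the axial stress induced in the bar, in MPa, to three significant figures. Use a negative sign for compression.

-173 MPa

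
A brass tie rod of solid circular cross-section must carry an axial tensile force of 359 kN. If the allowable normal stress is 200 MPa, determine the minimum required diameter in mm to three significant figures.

47.8 mm

Required area A ≥ P/σ_allow = 359000/200 = 1795 mm².
For a solid circular section, d ≥ √(4A/π) = 47.81 mm.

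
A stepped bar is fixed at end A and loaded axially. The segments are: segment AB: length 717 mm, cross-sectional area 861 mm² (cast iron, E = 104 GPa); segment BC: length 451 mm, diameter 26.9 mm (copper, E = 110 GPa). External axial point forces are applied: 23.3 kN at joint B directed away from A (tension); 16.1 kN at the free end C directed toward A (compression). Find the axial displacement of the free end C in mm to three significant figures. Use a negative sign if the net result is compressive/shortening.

-0.0585 mm

Internal axial forces (sectioning from the free end, tension +): N_BC = -16.1 kN, N_AB = 7.2 kN.
A_BC = 568.3 mm².
δ_AB = 7200·717/(861·104000) = 0.05765 mm
δ_BC = -16100·451/(568.3·110000) = -0.1161 mm
δ = Σδ_i = -0.0585 mm.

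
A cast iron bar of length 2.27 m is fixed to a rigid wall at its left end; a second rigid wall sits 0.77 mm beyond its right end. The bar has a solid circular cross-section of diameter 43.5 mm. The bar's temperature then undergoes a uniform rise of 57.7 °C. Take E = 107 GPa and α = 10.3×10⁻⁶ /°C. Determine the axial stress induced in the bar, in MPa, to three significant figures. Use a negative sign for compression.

-27.3 MPa

Free thermal expansion αLΔT = 10.3e-6 · 2270 · 57.7 = 1.349 mm.
The walls engage after the gap closes; constrained expansion = 1.349 − 0.77 = 0.5791 mm.
The walls impose strain ε = −(0.5791)/2270 = -2.5510e-04; σ = Eε = 107000 · -2.5510e-04 = -27.3 MPa.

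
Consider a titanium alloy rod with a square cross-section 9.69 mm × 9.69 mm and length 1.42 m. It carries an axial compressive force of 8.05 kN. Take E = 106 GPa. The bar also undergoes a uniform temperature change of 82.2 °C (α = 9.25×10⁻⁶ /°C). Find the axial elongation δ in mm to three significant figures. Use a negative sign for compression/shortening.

-0.0688 mm

A = 93.9 mm².
δ_mech = NL/(AE) = -8050·1420/(93.9·106000) = -1.148 mm.
δ_thermal = αLΔT = 9.25e-6·1420·82.2 = 1.08 mm.
δ = δ_mech + δ_thermal = -0.0688 mm.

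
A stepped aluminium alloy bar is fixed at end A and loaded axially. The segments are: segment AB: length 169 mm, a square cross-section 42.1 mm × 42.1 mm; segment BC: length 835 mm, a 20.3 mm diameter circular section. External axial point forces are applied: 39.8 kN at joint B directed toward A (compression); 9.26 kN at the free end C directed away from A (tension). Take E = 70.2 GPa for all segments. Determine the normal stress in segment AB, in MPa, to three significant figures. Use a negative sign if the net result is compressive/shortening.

-17.2 MPa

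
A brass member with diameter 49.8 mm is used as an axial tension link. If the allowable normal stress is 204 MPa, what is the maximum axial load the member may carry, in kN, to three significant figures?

397 kN

A = 1948 mm².
P_max = σ_allow · A = 204 · 1948 = 397400 N = 397.4 kN.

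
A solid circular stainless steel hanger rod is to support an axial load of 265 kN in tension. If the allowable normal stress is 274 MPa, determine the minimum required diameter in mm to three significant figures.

35.1 mm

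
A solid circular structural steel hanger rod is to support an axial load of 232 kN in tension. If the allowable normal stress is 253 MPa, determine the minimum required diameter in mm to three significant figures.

34.2 mm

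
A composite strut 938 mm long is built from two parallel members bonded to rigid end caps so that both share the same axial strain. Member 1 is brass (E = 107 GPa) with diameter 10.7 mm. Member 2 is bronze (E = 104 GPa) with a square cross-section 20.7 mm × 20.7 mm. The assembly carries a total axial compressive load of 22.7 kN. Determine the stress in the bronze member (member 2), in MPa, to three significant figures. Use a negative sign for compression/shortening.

A_1 = 89.92 mm².
A_2 = 428.5 mm².
Equal strain + equilibrium ⇒ each member carries load in proportion to AE: A₁E₁ = 9621000 N, A₂E₂ = 44560000 N, ΣAE = 54180000 N.
σ₂ = P·E₂/ΣAE = -22700·104000/54180000 = -43.57 MPa.

-43.6 MPa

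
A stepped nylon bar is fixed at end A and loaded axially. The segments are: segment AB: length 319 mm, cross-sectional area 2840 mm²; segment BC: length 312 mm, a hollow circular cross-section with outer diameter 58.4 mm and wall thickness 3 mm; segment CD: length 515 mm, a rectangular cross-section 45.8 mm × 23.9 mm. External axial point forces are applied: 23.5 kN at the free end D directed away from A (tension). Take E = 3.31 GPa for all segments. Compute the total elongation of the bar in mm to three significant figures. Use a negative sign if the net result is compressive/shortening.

8.38 mm

Internal axial forces (sectioning from the free end, tension +): N_CD = 23.5 kN, N_BC = 23.5 kN, N_AB = 23.5 kN.
A_BC = 522.1 mm².
A_CD = 1095 mm².
δ_AB = 23500·319/(2840·3310) = 0.7975 mm
δ_BC = 23500·312/(522.1·3310) = 4.242 mm
δ_CD = 23500·515/(1095·3310) = 3.34 mm
δ = Σδ_i = 8.38 mm.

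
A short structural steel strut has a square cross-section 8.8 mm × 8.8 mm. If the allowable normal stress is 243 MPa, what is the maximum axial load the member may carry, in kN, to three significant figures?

18.8 kN

A = 77.44 mm².
P_max = σ_allow · A = 243 · 77.44 = 18820 N = 18.82 kN.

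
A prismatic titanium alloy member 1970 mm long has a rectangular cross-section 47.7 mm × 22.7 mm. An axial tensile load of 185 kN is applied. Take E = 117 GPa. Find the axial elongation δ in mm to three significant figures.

2.88 mm

A = 1083 mm².
δ_mech = NL/(AE) = 185000·1970/(1083·117000) = 2.877 mm.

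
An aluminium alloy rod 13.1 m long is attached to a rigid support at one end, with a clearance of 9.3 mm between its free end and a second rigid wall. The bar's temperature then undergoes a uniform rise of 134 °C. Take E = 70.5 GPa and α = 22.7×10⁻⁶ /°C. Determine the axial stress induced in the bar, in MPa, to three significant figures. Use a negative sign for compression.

-164 MPa

Free thermal expansion αLΔT = 22.7e-6 · 13100 · 134 = 39.85 mm.
The walls engage after the gap closes; constrained expansion = 39.85 − 9.3 = 30.55 mm.
The walls impose strain ε = −(30.55)/13100 = -2.3319e-03; σ = Eε = 70500 · -2.3319e-03 = -164.4 MPa.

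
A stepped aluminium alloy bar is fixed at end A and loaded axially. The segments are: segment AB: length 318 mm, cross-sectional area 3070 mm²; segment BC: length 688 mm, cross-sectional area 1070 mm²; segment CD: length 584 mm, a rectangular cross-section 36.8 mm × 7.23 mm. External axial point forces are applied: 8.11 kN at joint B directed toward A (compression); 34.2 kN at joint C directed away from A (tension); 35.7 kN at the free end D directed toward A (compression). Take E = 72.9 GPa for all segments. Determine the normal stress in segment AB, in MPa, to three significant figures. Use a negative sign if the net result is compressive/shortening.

-3.13 MPa

Internal axial forces (sectioning from the free end, tension +): N_CD = -35.7 kN, N_BC = -1.5 kN, N_AB = -9.61 kN.
σ_AB = N_AB/A_AB = -9610/3070 = -3.13 MPa.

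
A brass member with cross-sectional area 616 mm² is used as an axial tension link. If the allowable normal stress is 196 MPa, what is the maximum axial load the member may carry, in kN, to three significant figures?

P_max = σ_allow · A = 196 · 616 = 120700 N = 120.7 kN.

121 kN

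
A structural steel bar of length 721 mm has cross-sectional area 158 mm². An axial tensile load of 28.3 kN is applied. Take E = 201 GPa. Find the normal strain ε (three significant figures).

8.91e-04

σ = N/A = 179.1 MPa; ε = σ/E = 179.1/201000 = 8.911e-04.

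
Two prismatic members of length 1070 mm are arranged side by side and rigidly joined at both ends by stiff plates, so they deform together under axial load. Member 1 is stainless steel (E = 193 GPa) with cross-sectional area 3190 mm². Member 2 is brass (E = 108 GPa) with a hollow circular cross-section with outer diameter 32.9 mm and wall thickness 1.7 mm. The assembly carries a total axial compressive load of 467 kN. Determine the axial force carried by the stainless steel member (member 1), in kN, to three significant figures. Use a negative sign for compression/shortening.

-454 kN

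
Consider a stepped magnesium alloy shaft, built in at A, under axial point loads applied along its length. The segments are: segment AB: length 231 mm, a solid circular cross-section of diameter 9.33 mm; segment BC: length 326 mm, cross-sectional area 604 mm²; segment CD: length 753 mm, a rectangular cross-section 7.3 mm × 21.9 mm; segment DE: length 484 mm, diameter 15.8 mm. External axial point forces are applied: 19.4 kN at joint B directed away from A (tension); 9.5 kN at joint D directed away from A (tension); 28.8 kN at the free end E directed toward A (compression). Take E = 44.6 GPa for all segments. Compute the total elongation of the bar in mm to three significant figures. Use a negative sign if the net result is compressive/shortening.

Internal axial forces (sectioning from the free end, tension +): N_DE = -28.8 kN, N_CD = -19.3 kN, N_BC = -19.3 kN, N_AB = 0.1 kN.
A_AB = 68.37 mm².
A_CD = 159.9 mm².
A_DE = 196.1 mm².
δ_AB = 100·231/(68.37·44600) = 0.007576 mm
δ_BC = -19300·326/(604·44600) = -0.2336 mm
δ_CD = -19300·753/(159.9·44600) = -2.038 mm
δ_DE = -28800·484/(196.1·44600) = -1.594 mm
δ = Σδ_i = -3.858 mm.

-3.86 mm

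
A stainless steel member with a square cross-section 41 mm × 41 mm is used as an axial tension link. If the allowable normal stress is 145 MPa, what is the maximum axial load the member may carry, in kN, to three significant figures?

244 kN

A = 1681 mm².
P_max = σ_allow · A = 145 · 1681 = 243700 N = 243.7 kN.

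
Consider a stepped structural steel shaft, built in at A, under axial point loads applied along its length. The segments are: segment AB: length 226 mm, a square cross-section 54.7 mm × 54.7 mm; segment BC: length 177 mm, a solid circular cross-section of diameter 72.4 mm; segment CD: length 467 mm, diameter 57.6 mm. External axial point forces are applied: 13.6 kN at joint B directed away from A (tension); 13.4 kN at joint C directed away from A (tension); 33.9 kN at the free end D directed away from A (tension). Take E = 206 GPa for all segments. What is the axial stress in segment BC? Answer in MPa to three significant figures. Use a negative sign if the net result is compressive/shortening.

Internal axial forces (sectioning from the free end, tension +): N_CD = 33.9 kN, N_BC = 47.3 kN, N_AB = 60.9 kN.
A_BC = 4117 mm².
σ_BC = N_BC/A_BC = 47300/4117 = 11.49 MPa.

11.5 MPa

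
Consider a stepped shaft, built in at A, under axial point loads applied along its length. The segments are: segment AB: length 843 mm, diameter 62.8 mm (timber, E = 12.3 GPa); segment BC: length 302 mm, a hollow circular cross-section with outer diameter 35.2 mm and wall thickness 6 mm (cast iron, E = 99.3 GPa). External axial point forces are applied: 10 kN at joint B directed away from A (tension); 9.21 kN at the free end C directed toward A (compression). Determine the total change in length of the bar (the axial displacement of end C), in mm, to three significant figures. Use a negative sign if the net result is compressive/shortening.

-0.0334 mm

Internal axial forces (sectioning from the free end, tension +): N_BC = -9.21 kN, N_AB = 0.79 kN.
A_AB = 3097 mm².
A_BC = 550.4 mm².
δ_AB = 790·843/(3097·12300) = 0.01748 mm
δ_BC = -9210·302/(550.4·99300) = -0.05089 mm
δ = Σδ_i = -0.03341 mm.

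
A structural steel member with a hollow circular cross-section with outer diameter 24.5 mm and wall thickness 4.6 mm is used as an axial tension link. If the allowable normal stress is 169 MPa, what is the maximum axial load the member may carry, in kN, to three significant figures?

A = 287.6 mm².
P_max = σ_allow · A = 169 · 287.6 = 48600 N = 48.6 kN.

48.6 kN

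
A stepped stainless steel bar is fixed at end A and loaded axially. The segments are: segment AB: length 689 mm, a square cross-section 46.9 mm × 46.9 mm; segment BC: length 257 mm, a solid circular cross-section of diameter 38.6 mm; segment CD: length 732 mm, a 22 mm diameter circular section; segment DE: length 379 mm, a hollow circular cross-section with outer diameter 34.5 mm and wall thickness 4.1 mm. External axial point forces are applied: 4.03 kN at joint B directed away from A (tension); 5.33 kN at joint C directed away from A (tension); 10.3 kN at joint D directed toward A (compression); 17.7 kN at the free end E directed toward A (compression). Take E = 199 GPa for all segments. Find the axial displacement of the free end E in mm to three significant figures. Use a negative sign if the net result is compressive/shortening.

-0.411 mm

Internal axial forces (sectioning from the free end, tension +): N_DE = -17.7 kN, N_CD = -28 kN, N_BC = -22.67 kN, N_AB = -18.64 kN.
A_AB = 2200 mm².
A_BC = 1170 mm².
A_CD = 380.1 mm².
A_DE = 391.6 mm².
δ_AB = -18640·689/(2200·199000) = -0.02934 mm
δ_BC = -22670·257/(1170·199000) = -0.02502 mm
δ_CD = -28000·732/(380.1·199000) = -0.2709 mm
δ_DE = -17700·379/(391.6·199000) = -0.08609 mm
δ = Σδ_i = -0.4114 mm.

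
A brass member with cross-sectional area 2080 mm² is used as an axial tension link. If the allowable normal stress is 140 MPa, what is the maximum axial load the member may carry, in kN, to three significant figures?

291 kN

P_max = σ_allow · A = 140 · 2080 = 291200 N = 291.2 kN.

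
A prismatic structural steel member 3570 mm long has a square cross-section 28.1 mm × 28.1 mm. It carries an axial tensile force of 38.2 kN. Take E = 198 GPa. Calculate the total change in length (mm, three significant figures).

A = 789.6 mm².
δ_mech = NL/(AE) = 38200·3570/(789.6·198000) = 0.8723 mm.

0.872 mm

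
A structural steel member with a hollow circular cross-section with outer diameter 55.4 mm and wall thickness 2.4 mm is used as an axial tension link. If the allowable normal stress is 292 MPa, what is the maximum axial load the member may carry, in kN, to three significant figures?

117 kN

A = 399.6 mm².
P_max = σ_allow · A = 292 · 399.6 = 116700 N = 116.7 kN.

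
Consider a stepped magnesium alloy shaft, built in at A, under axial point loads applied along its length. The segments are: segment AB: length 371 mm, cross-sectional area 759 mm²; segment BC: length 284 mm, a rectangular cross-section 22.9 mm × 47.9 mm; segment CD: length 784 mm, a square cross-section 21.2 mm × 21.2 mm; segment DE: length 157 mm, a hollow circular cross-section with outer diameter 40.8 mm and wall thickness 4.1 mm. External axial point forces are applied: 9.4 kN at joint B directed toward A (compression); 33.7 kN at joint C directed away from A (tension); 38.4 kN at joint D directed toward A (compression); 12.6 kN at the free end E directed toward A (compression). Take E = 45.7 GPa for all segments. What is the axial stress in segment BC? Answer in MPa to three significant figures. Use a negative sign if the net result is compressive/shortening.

Internal axial forces (sectioning from the free end, tension +): N_DE = -12.6 kN, N_CD = -51 kN, N_BC = -17.3 kN, N_AB = -26.7 kN.
A_BC = 1097 mm².
σ_BC = N_BC/A_BC = -17300/1097 = -15.77 MPa.

-15.8 MPa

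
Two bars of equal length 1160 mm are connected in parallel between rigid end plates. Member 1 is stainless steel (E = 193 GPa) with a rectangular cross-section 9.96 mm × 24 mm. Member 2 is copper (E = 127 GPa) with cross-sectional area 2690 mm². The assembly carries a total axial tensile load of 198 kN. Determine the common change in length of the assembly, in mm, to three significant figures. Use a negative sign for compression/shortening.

0.592 mm

A_1 = 239 mm².
Equal strain + equilibrium ⇒ each member carries load in proportion to AE: A₁E₁ = 46130000 N, A₂E₂ = 341600000 N, ΣAE = 387800000 N.
δ = PL/ΣAE = 198000·1160/387800000 = 0.5923 mm.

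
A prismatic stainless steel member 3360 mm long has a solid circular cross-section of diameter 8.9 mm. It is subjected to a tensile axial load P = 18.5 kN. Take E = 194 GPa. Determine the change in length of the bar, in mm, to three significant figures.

A = 62.21 mm².
δ_mech = NL/(AE) = 18500·3360/(62.21·194000) = 5.15 mm.

5.15 mm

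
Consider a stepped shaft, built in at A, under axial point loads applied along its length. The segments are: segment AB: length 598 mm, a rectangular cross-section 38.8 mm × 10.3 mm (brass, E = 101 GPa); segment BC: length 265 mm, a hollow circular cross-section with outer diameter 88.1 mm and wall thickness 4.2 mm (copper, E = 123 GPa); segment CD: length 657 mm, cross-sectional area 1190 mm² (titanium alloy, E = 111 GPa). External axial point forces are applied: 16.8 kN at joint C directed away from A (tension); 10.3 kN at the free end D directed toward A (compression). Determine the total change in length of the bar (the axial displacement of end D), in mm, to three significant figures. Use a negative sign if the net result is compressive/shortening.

Internal axial forces (sectioning from the free end, tension +): N_CD = -10.3 kN, N_BC = 6.5 kN, N_AB = 6.5 kN.
A_AB = 399.6 mm².
A_BC = 1107 mm².
δ_AB = 6500·598/(399.6·101000) = 0.0963 mm
δ_BC = 6500·265/(1107·123000) = 0.01265 mm
δ_CD = -10300·657/(1190·111000) = -0.05123 mm
δ = Σδ_i = 0.05772 mm.

0.0577 mm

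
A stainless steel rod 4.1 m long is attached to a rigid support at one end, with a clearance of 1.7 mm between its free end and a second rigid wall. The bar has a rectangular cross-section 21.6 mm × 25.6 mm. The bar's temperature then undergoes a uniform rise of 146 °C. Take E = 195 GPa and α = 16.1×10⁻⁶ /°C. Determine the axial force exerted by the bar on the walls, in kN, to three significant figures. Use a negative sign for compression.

-209 kN

Free thermal expansion αLΔT = 16.1e-6 · 4100 · 146 = 9.637 mm.
The walls engage after the gap closes; constrained expansion = 9.637 − 1.7 = 7.937 mm.
The walls impose strain ε = −(7.937)/4100 = -1.9360e-03; σ = Eε = 195000 · -1.9360e-03 = -377.5 MPa.
Wall reaction R = σ·A = -377.5·553 = -208700 N = -208.7 kN.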